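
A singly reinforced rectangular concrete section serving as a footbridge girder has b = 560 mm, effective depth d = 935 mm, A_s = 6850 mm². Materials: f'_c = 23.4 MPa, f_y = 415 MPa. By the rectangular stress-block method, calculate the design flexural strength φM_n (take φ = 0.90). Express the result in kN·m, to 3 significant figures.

φM_n ≈ 2070 kN·m

T = A_s f_y = 6850 × 415 = 2842750 N = 2842.75 kN.
From C = T: a = T/(0.85 f'_c b) = 2842750/(0.85 × 23.4 × 560) = 255.22 mm.
M_n = T(d − a/2) = 2842.75 kN × (935 − 127.61) mm = 2295.21 kN·m.
φM_n = 0.90 × 2295.21 = 2065.69 kN·m.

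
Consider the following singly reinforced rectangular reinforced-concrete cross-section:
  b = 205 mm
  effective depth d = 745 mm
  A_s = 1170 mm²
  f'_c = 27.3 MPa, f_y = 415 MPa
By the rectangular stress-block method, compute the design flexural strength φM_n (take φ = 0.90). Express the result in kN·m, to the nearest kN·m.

φM_n ≈ 303 kN·m

T = A_s f_y = 1170 × 415 = 485550 N = 485.55 kN.
From C = T: a = T/(0.85 f'_c b) = 485550/(0.85 × 27.3 × 205) = 102.07 mm.
M_n = T(d − a/2) = 485.55 kN × (745 − 51.035) mm = 336.95 kN·m.
φM_n = 0.90 × 336.95 = 303.26 kN·m.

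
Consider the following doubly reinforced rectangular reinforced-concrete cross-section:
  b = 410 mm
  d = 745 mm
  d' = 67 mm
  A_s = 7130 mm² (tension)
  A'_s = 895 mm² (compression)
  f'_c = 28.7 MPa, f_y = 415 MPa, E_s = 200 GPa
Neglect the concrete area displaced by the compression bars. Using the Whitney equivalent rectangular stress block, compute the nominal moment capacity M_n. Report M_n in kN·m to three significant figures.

Assume both tension and compression steel yield.
Net tension couple steel: A_s − A'_s = 6235 mm².
a = (A_s − A'_s) f_y / (0.85 f'_c b) = 2587525/(0.85 × 28.7 × 410) = 258.70 mm.
c = a/β₁ = 258.70/0.845 = 306.15 mm; ε'_s = 0.003(c − d')/c = 0.0023 ≥ f_y/E_s = 0.0021, so compression steel does yield.
M_n = (A_s − A'_s) f_y (d − a/2) + A'_s f_y (d − d') = [2587525 × (745 − 129.35) + 371425 × (745 − 67)] × 10⁻⁶ = 1593.01 + 251.83 = 1844.84 kN·m.

M_n ≈ 1840 kN·m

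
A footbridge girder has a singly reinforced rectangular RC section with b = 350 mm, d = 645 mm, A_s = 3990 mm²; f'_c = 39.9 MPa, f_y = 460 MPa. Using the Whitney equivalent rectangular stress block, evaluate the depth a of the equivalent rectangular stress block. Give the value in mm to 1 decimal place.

a ≈ 154.6 mm

T = A_s f_y = 3990 × 460 = 1835400 N = 1835.4 kN.
Setting C = 0.85 f'_c a b equal to T: a = 1835400/(0.85 × 39.9 × 350) = 154.6 mm.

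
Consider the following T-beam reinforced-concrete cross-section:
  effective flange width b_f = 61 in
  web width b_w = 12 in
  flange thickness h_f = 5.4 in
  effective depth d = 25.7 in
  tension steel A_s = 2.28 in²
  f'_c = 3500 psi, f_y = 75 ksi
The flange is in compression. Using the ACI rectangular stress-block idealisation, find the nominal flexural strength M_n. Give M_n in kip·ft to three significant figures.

M_n ≈ 360 kip·ft

Tension: T = A_s f_y = 2.28 × 75 = 171 kips.
Try a within the flange: a = T/(0.85 f'_c b_f) = 171/(0.85 × 3.5 × 61) = 0.942 in.
Since a = 0.942 ≤ h_f = 5.4 in, the stress block lies entirely in the flange; analyse as a rectangular beam of width b_f.
M_n = T(d − a/2) = 171 × (25.7 − 0.471) = 4314.2 kip·in.
M_n = 4314.2/12 = 359.52 kip·ft.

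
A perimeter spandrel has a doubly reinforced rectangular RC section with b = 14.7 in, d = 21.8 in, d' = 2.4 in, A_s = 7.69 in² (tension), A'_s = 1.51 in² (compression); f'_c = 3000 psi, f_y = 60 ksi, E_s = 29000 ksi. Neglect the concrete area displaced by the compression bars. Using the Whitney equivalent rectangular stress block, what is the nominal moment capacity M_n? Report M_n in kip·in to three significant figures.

M_n ≈ 8010 kip·in

Assume both steels yield.
a = (A_s − A'_s) f_y/(0.85 f'_c b) = (7.69 − 1.51) × 60/(0.85 × 3 × 14.7) = 9.892 in.
c = a/β₁ = 9.892/0.85 = 11.638 in; ε'_s = 0.003(c − d')/c = 0.0024 ≥ ε_y = 0.0021, so the compression steel yields.
M_n = (A_s − A'_s) f_y (d − a/2) + A'_s f_y (d − d') = 370.8 × (21.8 − 4.946) + 90.6 × (21.8 − 2.4) = 6249.5 + 1757.6 = 8007.1 kip·in.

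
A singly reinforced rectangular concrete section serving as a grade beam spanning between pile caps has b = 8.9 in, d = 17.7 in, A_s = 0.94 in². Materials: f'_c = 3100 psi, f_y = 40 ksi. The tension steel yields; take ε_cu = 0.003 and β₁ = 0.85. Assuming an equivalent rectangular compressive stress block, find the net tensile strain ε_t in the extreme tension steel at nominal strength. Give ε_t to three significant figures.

a = A_s f_y/(0.85 f'_c b) = 1.603 in.
β₁ = 0.85, so c = a/β₁ = 1.603/0.85 = 1.886 in.
From the linear strain diagram with ε_cu = 0.003: ε_t = 0.003 (d − c)/c = 0.003 × (17.7 − 1.886)/1.886 = 0.0252.
Since ε_t ≥ 0.005, the section is tension-controlled.

ε_t ≈ 0.0252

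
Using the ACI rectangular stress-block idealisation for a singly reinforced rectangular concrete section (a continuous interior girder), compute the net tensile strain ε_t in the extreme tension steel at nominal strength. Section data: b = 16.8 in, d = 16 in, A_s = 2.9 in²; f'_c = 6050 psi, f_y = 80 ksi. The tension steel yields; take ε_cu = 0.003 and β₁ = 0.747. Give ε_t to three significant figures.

a = A_s f_y/(0.85 f'_c b) = 2.685 in.
β₁ = 0.747, so c = a/β₁ = 2.685/0.747 = 3.594 in.
From the linear strain diagram with ε_cu = 0.003: ε_t = 0.003 (d − c)/c = 0.003 × (16 − 3.594)/3.594 = 0.0104.
Since ε_t ≥ 0.005, the section is tension-controlled.

ε_t ≈ 0.0104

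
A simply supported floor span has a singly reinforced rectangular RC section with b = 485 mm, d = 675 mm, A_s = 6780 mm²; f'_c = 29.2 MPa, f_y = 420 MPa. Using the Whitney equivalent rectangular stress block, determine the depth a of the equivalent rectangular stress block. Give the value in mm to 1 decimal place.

a ≈ 236.6 mm

T = A_s f_y = 6780 × 420 = 2847600 N = 2847.6 kN.
Setting C = 0.85 f'_c a b equal to T: a = 2847600/(0.85 × 29.2 × 485) = 236.6 mm.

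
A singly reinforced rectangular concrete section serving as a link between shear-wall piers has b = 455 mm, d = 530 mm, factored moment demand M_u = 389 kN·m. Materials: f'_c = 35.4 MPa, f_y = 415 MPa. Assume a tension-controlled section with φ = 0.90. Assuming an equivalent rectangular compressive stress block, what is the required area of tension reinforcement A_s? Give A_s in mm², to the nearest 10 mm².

M_n = M_u/φ = 389/0.90 = 432.222 kN·m.
With M_n = 0.85 f'_c a b (d − a/2), solve the quadratic for a:
a = d − √(d² − 2M_n/(0.85 f'_c b)) = 530 − √(530² − 2 × 432.222×10⁶/(0.85 × 35.4 × 455)) = 63.35 mm.
A_s = 0.85 f'_c a b / f_y = 0.85 × 35.4 × 63.35 × 455 / 415 = 2089.9 mm².

A_s ≈ 2090 mm²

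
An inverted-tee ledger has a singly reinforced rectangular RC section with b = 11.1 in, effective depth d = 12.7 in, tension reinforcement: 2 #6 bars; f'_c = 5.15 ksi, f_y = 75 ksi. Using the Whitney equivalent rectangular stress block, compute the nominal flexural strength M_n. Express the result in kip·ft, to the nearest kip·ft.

M_n ≈ 66 kip·ft

A_s = 2 × 0.44 = 0.88 in².
T = A_s f_y = 0.88 × 75 = 66 kips.
a = T/(0.85 f'_c b) = 66/(0.85 × 5.15 × 11.1) = 1.358 in.
M_n = T(d − a/2) = 66 × (12.7 − 0.679) = 793.4 kip·in = 793.4/12 = 66.12 kip·ft.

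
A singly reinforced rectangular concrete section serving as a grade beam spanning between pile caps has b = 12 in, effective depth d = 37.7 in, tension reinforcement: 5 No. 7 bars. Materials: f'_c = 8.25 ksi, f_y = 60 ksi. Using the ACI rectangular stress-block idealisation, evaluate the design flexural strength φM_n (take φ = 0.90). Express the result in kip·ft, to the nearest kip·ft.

φM_n ≈ 495 kip·ft

A_s = 5 × 0.6 = 3 in².
T = A_s f_y = 3 × 60 = 180 kips.
a = T/(0.85 f'_c b) = 180/(0.85 × 8.25 × 12) = 2.139 in.
M_n = T(d − a/2) = 180 × (37.7 − 1.0695) = 6593.5 kip·in = 6593.5/12 = 549.46 kip·ft.
φM_n = 0.90 × 549.46 = 494.51 kip·ft.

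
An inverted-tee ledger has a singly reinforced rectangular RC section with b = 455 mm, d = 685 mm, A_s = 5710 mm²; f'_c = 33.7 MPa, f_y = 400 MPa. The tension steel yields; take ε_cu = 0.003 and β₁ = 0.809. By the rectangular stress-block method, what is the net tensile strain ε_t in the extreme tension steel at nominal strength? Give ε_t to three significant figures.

a = A_s f_y/(0.85 f'_c b) = 175.24 mm.
β₁ = 0.809, so c = a/β₁ = 175.24/0.809 = 216.61 mm.
From the linear strain diagram with ε_cu = 0.003: ε_t = 0.003 (d − c)/c = 0.003 × (685 − 216.61)/216.61 = 0.00649.
Since ε_t ≥ 0.005, the section is tension-controlled.

ε_t ≈ 0.00649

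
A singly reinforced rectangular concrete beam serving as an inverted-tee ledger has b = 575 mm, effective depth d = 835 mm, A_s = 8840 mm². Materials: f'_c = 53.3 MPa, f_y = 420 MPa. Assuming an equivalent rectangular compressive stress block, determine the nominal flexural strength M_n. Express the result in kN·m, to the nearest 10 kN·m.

M_n ≈ 2840 kN·m

T = A_s f_y = 8840 × 420 = 3712800 N = 3712.8 kN.
From C = T: a = T/(0.85 f'_c b) = 3712800/(0.85 × 53.3 × 575) = 142.52 mm.
M_n = T(d − a/2) = 3712.8 kN × (835 − 71.26) mm = 2835.61 kN·m.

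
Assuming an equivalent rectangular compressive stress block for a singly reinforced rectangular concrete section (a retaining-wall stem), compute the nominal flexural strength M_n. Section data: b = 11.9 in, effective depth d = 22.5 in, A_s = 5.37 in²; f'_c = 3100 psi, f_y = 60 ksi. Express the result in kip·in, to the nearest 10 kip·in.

M_n ≈ 5590 kip·in

T = A_s f_y = 5.37 × 60 = 322.2 kips.
a = T/(0.85 f'_c b) = 322.2/(0.85 × 3.1 × 11.9) = 10.275 in.
M_n = T(d − a/2) = 322.2 × (22.5 − 5.1375) = 5594.2 kip·in.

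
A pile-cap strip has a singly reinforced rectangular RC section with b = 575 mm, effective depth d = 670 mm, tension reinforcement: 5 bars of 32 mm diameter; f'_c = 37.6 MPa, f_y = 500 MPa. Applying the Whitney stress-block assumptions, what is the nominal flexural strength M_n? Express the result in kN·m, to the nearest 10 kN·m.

M_n ≈ 1240 kN·m

A_s = 5 × 804 = 4020 mm².
T = A_s f_y = 4020 × 500 = 2010000 N = 2010 kN.
From C = T: a = T/(0.85 f'_c b) = 2010000/(0.85 × 37.6 × 575) = 109.38 mm.
M_n = T(d − a/2) = 2010 kN × (670 − 54.69) mm = 1236.77 kN·m.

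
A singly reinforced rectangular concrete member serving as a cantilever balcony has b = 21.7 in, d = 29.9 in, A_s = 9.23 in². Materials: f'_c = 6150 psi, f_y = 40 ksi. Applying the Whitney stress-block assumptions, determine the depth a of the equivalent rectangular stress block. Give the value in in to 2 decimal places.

a ≈ 3.25 in

T = A_s f_y = 9.23 × 40 = 369.2 kips.
a = T/(0.85 f'_c b) = 369.2/(0.85 × 6.15 × 21.7) = 3.25 in.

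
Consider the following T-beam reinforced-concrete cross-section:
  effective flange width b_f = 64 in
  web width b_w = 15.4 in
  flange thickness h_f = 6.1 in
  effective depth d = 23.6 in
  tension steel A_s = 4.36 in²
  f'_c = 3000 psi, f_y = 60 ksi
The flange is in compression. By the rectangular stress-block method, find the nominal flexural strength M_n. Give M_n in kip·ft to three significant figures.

Tension: T = A_s f_y = 4.36 × 60 = 261.6 kips.
Try a within the flange: a = T/(0.85 f'_c b_f) = 261.6/(0.85 × 3 × 64) = 1.603 in.
Since a = 1.603 ≤ h_f = 6.1 in, the stress block lies entirely in the flange; analyse as a rectangular beam of width b_f.
M_n = T(d − a/2) = 261.6 × (23.6 − 0.8015) = 5964.1 kip·in.
M_n = 5964.1/12 = 497.01 kip·ft.

M_n ≈ 497 kip·ft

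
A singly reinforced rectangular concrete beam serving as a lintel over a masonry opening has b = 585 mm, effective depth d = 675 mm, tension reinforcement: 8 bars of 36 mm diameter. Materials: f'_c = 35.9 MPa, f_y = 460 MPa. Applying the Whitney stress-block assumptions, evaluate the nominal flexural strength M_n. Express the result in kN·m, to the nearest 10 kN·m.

M_n ≈ 2140 kN·m

A_s = 8 × 1018 = 8144 mm².
T = A_s f_y = 8144 × 460 = 3746240 N = 3746.24 kN.
From C = T: a = T/(0.85 f'_c b) = 3746240/(0.85 × 35.9 × 585) = 209.86 mm.
M_n = T(d − a/2) = 3746.24 kN × (675 − 104.93) mm = 2135.62 kN·m.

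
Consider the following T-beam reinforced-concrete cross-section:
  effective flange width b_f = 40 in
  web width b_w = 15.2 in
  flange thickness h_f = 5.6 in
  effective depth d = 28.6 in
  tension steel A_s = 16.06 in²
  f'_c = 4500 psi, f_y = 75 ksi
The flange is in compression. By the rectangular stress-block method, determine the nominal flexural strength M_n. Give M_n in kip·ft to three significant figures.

M_n ≈ 2420 kip·ft

Tension: T = A_s f_y = 16.06 × 75 = 1204.5 kips.
Try a within the flange: a = T/(0.85 f'_c b_f) = 1204.5/(0.85 × 4.5 × 40) = 7.873 in.
a = 7.873 > h_f = 5.6 in: the block extends into the web. Split into flange-overhang and web parts.
C_f = 0.85 f'_c (b_f − b_w) h_f = 0.85 × 4.5 × (40 − 15.2) × 5.6 = 531.2 kips.
Remaining web compression depth: a_w = (T − C_f)/(0.85 f'_c b_w) = (1204.5 − 531.2)/(0.85 × 4.5 × 15.2) = 11.581 in.
M_n = C_f(d − h_f/2) + (T − C_f)(d − a_w/2) = 531.2 × (28.6 − 2.8) + 673.3 × (28.6 − 5.7905) = 13705.0 + 15357.6 = 29062.6 kip·in.
M_n = 29062.6/12 = 2421.88 kip·ft.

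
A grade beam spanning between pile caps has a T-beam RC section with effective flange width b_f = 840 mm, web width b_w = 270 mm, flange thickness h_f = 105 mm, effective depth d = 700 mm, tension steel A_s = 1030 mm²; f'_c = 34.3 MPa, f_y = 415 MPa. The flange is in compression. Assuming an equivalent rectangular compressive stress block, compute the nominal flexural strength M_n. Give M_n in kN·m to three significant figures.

M_n ≈ 295 kN·m

Tension: T = A_s f_y = 1030 × 415 = 427450 N.
Try a within the flange: a = T/(0.85 f'_c b_f) = 427450/(0.85 × 34.3 × 840) = 17.45 mm.
Since a = 17.45 ≤ h_f = 105 mm, the stress block lies entirely in the flange; analyse as a rectangular beam of width b_f.
M_n = T(d − a/2) = 427450 × (700 − 8.725) = 295.49 × 10⁶ N·mm.
M_n = 295.49 kN·m.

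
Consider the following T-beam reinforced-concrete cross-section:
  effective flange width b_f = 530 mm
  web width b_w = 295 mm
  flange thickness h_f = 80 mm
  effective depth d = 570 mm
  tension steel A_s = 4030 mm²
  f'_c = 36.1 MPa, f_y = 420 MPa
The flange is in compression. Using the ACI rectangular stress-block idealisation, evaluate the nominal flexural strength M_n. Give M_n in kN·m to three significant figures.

Tension: T = A_s f_y = 4030 × 420 = 1692600 N.
Try a within the flange: a = T/(0.85 f'_c b_f) = 1692600/(0.85 × 36.1 × 530) = 104.08 mm.
a = 104.08 > h_f = 80 mm: the block extends into the web. Split into flange-overhang and web parts.
C_f = 0.85 f'_c (b_f − b_w) h_f = 0.85 × 36.1 × (530 − 295) × 80 = 576878 N.
Remaining web compression depth: a_w = (T − C_f)/(0.85 f'_c b_w) = (1692600 − 576878)/(0.85 × 36.1 × 295) = 123.26 mm.
M_n = C_f(d − h_f/2) + (T − C_f)(d − a_w/2) = 576878 × (570 − 40) + 1115722 × (570 − 61.63) = 305.75 + 567.20 = 872.95 × 10⁶ N·mm.
M_n = 872.95 kN·m.

M_n ≈ 873 kN·m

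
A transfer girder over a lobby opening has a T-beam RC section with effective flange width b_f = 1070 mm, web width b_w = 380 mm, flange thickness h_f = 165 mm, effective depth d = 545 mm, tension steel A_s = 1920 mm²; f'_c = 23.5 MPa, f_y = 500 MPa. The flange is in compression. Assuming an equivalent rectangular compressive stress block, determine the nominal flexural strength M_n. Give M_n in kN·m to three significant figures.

M_n ≈ 502 kN·m

Tension: T = A_s f_y = 1920 × 500 = 960000 N.
Try a within the flange: a = T/(0.85 f'_c b_f) = 960000/(0.85 × 23.5 × 1070) = 44.92 mm.
Since a = 44.92 ≤ h_f = 165 mm, the stress block lies entirely in the flange; analyse as a rectangular beam of width b_f.
M_n = T(d − a/2) = 960000 × (545 − 22.46) = 501.64 × 10⁶ N·mm.
M_n = 501.64 kN·m.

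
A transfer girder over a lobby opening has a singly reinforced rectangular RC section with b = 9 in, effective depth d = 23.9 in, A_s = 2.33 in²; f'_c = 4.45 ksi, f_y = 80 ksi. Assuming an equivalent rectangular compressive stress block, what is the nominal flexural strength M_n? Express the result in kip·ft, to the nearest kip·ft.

M_n ≈ 329 kip·ft

T = A_s f_y = 2.33 × 80 = 186.4 kips.
a = T/(0.85 f'_c b) = 186.4/(0.85 × 4.45 × 9) = 5.476 in.
M_n = T(d − a/2) = 186.4 × (23.9 − 2.738) = 3944.6 kip·in = 3944.6/12 = 328.72 kip·ft.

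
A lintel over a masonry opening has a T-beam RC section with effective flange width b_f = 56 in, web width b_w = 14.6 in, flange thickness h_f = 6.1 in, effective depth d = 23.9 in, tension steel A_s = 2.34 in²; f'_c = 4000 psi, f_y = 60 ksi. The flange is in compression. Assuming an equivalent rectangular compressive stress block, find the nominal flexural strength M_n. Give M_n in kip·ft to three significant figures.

M_n ≈ 275 kip·ft

Tension: T = A_s f_y = 2.34 × 60 = 140.4 kips.
Try a within the flange: a = T/(0.85 f'_c b_f) = 140.4/(0.85 × 4 × 56) = 0.737 in.
Since a = 0.737 ≤ h_f = 6.1 in, the stress block lies entirely in the flange; analyse as a rectangular beam of width b_f.
M_n = T(d − a/2) = 140.4 × (23.9 − 0.3685) = 3303.8 kip·in.
M_n = 3303.8/12 = 275.32 kip·ft.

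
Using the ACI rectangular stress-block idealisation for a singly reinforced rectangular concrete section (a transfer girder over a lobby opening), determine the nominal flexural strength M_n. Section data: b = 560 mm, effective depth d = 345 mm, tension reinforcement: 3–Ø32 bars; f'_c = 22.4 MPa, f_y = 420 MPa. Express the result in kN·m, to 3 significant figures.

A_s = 3 × 804 = 2412 mm².
T = A_s f_y = 2412 × 420 = 1013040 N = 1013.04 kN.
From C = T: a = T/(0.85 f'_c b) = 1013040/(0.85 × 22.4 × 560) = 95.01 mm.
M_n = T(d − a/2) = 1013.04 kN × (345 − 47.505) mm = 301.37 kN·m.

M_n ≈ 301 kN·m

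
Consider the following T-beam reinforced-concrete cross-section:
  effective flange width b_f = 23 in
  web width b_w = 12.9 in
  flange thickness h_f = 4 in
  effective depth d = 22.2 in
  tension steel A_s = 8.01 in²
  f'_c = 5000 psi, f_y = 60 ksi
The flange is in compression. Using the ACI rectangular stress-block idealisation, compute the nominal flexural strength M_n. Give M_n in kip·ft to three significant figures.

M_n ≈ 788 kip·ft

Tension: T = A_s f_y = 8.01 × 60 = 480.6 kips.
Try a within the flange: a = T/(0.85 f'_c b_f) = 480.6/(0.85 × 5 × 23) = 4.917 in.
a = 4.917 > h_f = 4 in: the block extends into the web. Split into flange-overhang and web parts.
C_f = 0.85 f'_c (b_f − b_w) h_f = 0.85 × 5 × (23 − 12.9) × 4 = 171.7 kips.
Remaining web compression depth: a_w = (T − C_f)/(0.85 f'_c b_w) = (480.6 − 171.7)/(0.85 × 5 × 12.9) = 5.634 in.
M_n = C_f(d − h_f/2) + (T − C_f)(d − a_w/2) = 171.7 × (22.2 − 2) + 308.9 × (22.2 − 2.817) = 3468.3 + 5987.4 = 9455.7 kip·in.
M_n = 9455.7/12 = 787.98 kip·ft.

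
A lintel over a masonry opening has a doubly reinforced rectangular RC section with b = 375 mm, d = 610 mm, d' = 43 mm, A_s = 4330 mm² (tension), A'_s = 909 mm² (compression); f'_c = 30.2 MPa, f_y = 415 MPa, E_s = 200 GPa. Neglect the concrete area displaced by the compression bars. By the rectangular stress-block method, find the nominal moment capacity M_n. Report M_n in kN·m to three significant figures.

M_n ≈ 975 kN·m

Assume both tension and compression steel yield.
Net tension couple steel: A_s − A'_s = 3421 mm².
a = (A_s − A'_s) f_y / (0.85 f'_c b) = 1419715/(0.85 × 30.2 × 375) = 147.48 mm.
c = a/β₁ = 147.48/0.834 = 176.83 mm; ε'_s = 0.003(c − d')/c = 0.0023 ≥ f_y/E_s = 0.0021, so compression steel does yield.
M_n = (A_s − A'_s) f_y (d − a/2) + A'_s f_y (d − d') = [1419715 × (610 − 73.74) + 377235 × (610 − 43)] × 10⁻⁶ = 761.34 + 213.89 = 975.23 kN·m.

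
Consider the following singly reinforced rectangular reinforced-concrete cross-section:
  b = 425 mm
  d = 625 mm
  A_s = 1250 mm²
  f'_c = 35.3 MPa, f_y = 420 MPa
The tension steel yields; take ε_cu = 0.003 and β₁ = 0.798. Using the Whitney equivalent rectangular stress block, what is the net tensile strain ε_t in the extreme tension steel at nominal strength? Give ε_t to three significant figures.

ε_t ≈ 0.0333

a = A_s f_y/(0.85 f'_c b) = 41.17 mm.
β₁ = 0.798, so c = a/β₁ = 41.17/0.798 = 51.59 mm.
From the linear strain diagram with ε_cu = 0.003: ε_t = 0.003 (d − c)/c = 0.003 × (625 − 51.59)/51.59 = 0.0333.
Since ε_t ≥ 0.005, the section is tension-controlled.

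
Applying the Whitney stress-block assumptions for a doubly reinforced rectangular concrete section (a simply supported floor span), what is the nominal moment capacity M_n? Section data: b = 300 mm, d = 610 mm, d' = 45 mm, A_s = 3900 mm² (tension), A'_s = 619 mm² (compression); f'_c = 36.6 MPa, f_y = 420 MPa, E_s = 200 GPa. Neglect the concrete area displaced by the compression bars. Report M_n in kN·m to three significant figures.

M_n ≈ 886 kN·m

Assume both tension and compression steel yield.
Net tension couple steel: A_s − A'_s = 3281 mm².
a = (A_s − A'_s) f_y / (0.85 f'_c b) = 1378020/(0.85 × 36.6 × 300) = 147.65 mm.
c = a/β₁ = 147.65/0.789 = 187.14 mm; ε'_s = 0.003(c − d')/c = 0.0023 ≥ f_y/E_s = 0.0021, so compression steel does yield.
M_n = (A_s − A'_s) f_y (d − a/2) + A'_s f_y (d − d') = [1378020 × (610 − 73.825) + 259980 × (610 − 45)] × 10⁻⁶ = 738.86 + 146.89 = 885.75 kN·m.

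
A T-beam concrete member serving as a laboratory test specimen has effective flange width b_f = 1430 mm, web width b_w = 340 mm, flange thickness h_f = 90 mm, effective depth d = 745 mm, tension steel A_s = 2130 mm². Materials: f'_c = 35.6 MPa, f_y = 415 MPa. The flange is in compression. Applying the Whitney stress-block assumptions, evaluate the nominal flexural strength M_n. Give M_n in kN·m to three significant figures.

Tension: T = A_s f_y = 2130 × 415 = 883950 N.
Try a within the flange: a = T/(0.85 f'_c b_f) = 883950/(0.85 × 35.6 × 1430) = 20.43 mm.
Since a = 20.43 ≤ h_f = 90 mm, the stress block lies entirely in the flange; analyse as a rectangular beam of width b_f.
M_n = T(d − a/2) = 883950 × (745 − 10.215) = 649.51 × 10⁶ N·mm.
M_n = 649.51 kN·m.

M_n ≈ 650 kN·m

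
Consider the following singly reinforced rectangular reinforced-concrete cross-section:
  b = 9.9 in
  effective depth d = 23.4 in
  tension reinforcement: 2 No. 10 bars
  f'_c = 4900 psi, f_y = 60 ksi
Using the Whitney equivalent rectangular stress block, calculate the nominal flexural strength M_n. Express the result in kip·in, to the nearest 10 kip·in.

A_s = 2 × 1.27 = 2.54 in².
T = A_s f_y = 2.54 × 60 = 152.4 kips.
a = T/(0.85 f'_c b) = 152.4/(0.85 × 4.9 × 9.9) = 3.696 in.
M_n = T(d − a/2) = 152.4 × (23.4 − 1.848) = 3284.5 kip·in.

M_n ≈ 3280 kip·in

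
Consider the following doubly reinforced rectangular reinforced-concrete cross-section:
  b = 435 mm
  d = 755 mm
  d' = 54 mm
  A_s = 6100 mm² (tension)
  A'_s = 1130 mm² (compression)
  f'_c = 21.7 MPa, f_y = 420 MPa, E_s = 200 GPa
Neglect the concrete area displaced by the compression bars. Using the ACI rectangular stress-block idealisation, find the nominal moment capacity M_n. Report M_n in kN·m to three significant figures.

Assume both tension and compression steel yield.
Net tension couple steel: A_s − A'_s = 4970 mm².
a = (A_s − A'_s) f_y / (0.85 f'_c b) = 2087400/(0.85 × 21.7 × 435) = 260.16 mm.
c = a/β₁ = 260.16/0.85 = 306.07 mm; ε'_s = 0.003(c − d')/c = 0.0025 ≥ f_y/E_s = 0.0021, so compression steel does yield.
M_n = (A_s − A'_s) f_y (d − a/2) + A'_s f_y (d − d') = [2087400 × (755 − 130.08) + 474600 × (755 − 54)] × 10⁻⁶ = 1304.46 + 332.69 = 1637.15 kN·m.

M_n ≈ 1640 kN·m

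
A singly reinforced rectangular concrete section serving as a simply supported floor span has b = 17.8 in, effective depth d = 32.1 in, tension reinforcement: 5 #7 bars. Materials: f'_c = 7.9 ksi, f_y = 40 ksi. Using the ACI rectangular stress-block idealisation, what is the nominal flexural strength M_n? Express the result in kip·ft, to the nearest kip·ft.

A_s = 5 × 0.6 = 3 in².
T = A_s f_y = 3 × 40 = 120 kips.
a = T/(0.85 f'_c b) = 120/(0.85 × 7.9 × 17.8) = 1.004 in.
M_n = T(d − a/2) = 120 × (32.1 − 0.502) = 3791.8 kip·in = 3791.8/12 = 315.98 kip·ft.

M_n ≈ 316 kip·ft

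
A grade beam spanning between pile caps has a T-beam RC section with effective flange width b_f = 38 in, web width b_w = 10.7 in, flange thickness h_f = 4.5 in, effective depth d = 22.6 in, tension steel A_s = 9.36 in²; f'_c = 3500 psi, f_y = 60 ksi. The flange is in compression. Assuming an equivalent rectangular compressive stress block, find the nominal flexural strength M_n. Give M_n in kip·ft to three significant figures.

M_n ≈ 939 kip·ft

Tension: T = A_s f_y = 9.36 × 60 = 561.6 kips.
Try a within the flange: a = T/(0.85 f'_c b_f) = 561.6/(0.85 × 3.5 × 38) = 4.968 in.
a = 4.968 > h_f = 4.5 in: the block extends into the web. Split into flange-overhang and web parts.
C_f = 0.85 f'_c (b_f − b_w) h_f = 0.85 × 3.5 × (38 − 10.7) × 4.5 = 365.5 kips.
Remaining web compression depth: a_w = (T − C_f)/(0.85 f'_c b_w) = (561.6 − 365.5)/(0.85 × 3.5 × 10.7) = 6.160 in.
M_n = C_f(d − h_f/2) + (T − C_f)(d − a_w/2) = 365.5 × (22.6 − 2.25) + 196.1 × (22.6 − 3.08) = 7437.9 + 3827.9 = 11265.8 kip·in.
M_n = 11265.8/12 = 938.82 kip·ft.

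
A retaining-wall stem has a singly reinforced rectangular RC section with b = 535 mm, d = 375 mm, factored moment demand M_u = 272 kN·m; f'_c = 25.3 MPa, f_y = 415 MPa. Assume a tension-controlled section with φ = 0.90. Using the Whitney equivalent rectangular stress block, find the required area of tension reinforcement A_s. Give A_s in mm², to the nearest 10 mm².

M_n = M_u/φ = 272/0.90 = 302.222 kN·m.
With M_n = 0.85 f'_c a b (d − a/2), solve the quadratic for a:
a = d − √(d² − 2M_n/(0.85 f'_c b)) = 375 − √(375² − 2 × 302.222×10⁶/(0.85 × 25.3 × 535)) = 78.20 mm.
A_s = 0.85 f'_c a b / f_y = 0.85 × 25.3 × 78.20 × 535 / 415 = 2168.0 mm².

A_s ≈ 2170 mm²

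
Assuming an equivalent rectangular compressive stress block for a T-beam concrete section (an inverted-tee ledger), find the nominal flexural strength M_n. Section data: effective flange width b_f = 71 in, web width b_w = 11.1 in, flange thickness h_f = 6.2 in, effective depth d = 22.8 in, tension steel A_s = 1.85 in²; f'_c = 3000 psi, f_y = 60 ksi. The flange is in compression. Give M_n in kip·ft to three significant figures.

M_n ≈ 208 kip·ft

Tension: T = A_s f_y = 1.85 × 60 = 111 kips.
Try a within the flange: a = T/(0.85 f'_c b_f) = 111/(0.85 × 3 × 71) = 0.613 in.
Since a = 0.613 ≤ h_f = 6.2 in, the stress block lies entirely in the flange; analyse as a rectangular beam of width b_f.
M_n = T(d − a/2) = 111 × (22.8 − 0.3065) = 2496.8 kip·in.
M_n = 2496.8/12 = 208.07 kip·ft.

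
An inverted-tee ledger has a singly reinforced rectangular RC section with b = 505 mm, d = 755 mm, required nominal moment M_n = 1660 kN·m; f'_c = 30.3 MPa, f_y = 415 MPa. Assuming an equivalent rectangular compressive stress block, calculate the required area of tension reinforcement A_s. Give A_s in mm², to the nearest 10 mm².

A_s ≈ 6080 mm²

With M_n = 0.85 f'_c a b (d − a/2), solve the quadratic for a:
a = d − √(d² − 2M_n/(0.85 f'_c b)) = 755 − √(755² − 2 × 1660×10⁶/(0.85 × 30.3 × 505)) = 193.96 mm.
A_s = 0.85 f'_c a b / f_y = 0.85 × 30.3 × 193.96 × 505 / 415 = 6078.8 mm².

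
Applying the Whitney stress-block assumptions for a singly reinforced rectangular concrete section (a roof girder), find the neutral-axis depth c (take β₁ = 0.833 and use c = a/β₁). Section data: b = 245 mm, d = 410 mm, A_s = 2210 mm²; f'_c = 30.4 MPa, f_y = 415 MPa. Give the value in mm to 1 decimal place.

c ≈ 173.9 mm

T = A_s f_y = 2210 × 415 = 917150 N = 917.15 kN.
Setting C = 0.85 f'_c a b equal to T: a = 917150/(0.85 × 30.4 × 245) = 144.871 mm.
With β₁ = 0.833, c = a/β₁ = 144.871/0.833 = 173.9 mm.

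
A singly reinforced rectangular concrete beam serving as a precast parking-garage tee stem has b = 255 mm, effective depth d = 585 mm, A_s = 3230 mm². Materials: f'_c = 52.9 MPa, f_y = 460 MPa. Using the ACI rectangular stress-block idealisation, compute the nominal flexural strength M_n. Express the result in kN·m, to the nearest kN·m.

M_n ≈ 773 kN·m

T = A_s f_y = 3230 × 460 = 1485800 N = 1485.8 kN.
From C = T: a = T/(0.85 f'_c b) = 1485800/(0.85 × 52.9 × 255) = 129.58 mm.
M_n = T(d − a/2) = 1485.8 kN × (585 − 64.79) mm = 772.93 kN·m.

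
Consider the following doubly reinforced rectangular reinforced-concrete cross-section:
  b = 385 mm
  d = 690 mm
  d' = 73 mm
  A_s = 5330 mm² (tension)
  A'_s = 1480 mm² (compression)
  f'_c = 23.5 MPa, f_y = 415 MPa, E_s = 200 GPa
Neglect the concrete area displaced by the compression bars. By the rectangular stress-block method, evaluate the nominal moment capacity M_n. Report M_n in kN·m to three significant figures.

M_n ≈ 1320 kN·m

Assume both tension and compression steel yield.
Net tension couple steel: A_s − A'_s = 3850 mm².
a = (A_s − A'_s) f_y / (0.85 f'_c b) = 1597750/(0.85 × 23.5 × 385) = 207.76 mm.
c = a/β₁ = 207.76/0.85 = 244.42 mm; ε'_s = 0.003(c − d')/c = 0.0021 ≥ f_y/E_s = 0.0021, so compression steel does yield.
M_n = (A_s − A'_s) f_y (d − a/2) + A'_s f_y (d − d') = [1597750 × (690 − 103.88) + 614200 × (690 − 73)] × 10⁻⁶ = 936.47 + 378.96 = 1315.43 kN·m.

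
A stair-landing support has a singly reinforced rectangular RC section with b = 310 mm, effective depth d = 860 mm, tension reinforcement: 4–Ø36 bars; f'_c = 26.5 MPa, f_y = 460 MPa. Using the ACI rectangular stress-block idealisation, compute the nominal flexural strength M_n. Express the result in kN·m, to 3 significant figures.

M_n ≈ 1360 kN·m

A_s = 4 × 1018 = 4072 mm².
T = A_s f_y = 4072 × 460 = 1873120 N = 1873.12 kN.
From C = T: a = T/(0.85 f'_c b) = 1873120/(0.85 × 26.5 × 310) = 268.25 mm.
M_n = T(d − a/2) = 1873.12 kN × (860 − 134.125) mm = 1359.65 kN·m.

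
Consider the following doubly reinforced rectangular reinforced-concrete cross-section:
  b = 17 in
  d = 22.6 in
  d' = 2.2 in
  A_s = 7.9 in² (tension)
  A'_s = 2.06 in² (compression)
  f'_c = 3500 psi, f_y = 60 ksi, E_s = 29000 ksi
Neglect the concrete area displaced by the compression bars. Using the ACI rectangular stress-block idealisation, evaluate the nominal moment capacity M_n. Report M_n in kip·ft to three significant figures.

M_n ≈ 769 kip·ft

Assume both steels yield.
a = (A_s − A'_s) f_y/(0.85 f'_c b) = (7.9 − 2.06) × 60/(0.85 × 3.5 × 17) = 6.928 in.
c = a/β₁ = 6.928/0.85 = 8.151 in; ε'_s = 0.003(c − d')/c = 0.0022 ≥ ε_y = 0.0021, so the compression steel yields.
M_n = (A_s − A'_s) f_y (d − a/2) + A'_s f_y (d − d') = 350.4 × (22.6 − 3.464) + 123.6 × (22.6 − 2.2) = 6705.3 + 2521.4 = 9226.7 kip·in = 9226.7/12 = 768.89 kip·ft.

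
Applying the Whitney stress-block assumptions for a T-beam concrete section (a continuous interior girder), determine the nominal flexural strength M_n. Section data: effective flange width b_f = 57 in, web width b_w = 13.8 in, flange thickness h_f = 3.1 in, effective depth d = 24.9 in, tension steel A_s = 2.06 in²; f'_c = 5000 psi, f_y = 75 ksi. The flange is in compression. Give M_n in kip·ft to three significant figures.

Tension: T = A_s f_y = 2.06 × 75 = 154.5 kips.
Try a within the flange: a = T/(0.85 f'_c b_f) = 154.5/(0.85 × 5 × 57) = 0.638 in.
Since a = 0.638 ≤ h_f = 3.1 in, the stress block lies entirely in the flange; analyse as a rectangular beam of width b_f.
M_n = T(d − a/2) = 154.5 × (24.9 − 0.319) = 3797.8 kip·in.
M_n = 3797.8/12 = 316.48 kip·ft.

M_n ≈ 316 kip·ft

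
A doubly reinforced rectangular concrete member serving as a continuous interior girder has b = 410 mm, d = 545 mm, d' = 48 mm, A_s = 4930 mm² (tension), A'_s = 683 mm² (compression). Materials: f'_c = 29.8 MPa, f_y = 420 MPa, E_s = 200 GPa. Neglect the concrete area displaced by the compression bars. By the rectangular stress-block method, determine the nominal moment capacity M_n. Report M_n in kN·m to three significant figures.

M_n ≈ 962 kN·m

Assume both tension and compression steel yield.
Net tension couple steel: A_s − A'_s = 4247 mm².
a = (A_s − A'_s) f_y / (0.85 f'_c b) = 1783740/(0.85 × 29.8 × 410) = 171.76 mm.
c = a/β₁ = 171.76/0.837 = 205.21 mm; ε'_s = 0.003(c − d')/c = 0.0023 ≥ f_y/E_s = 0.0021, so compression steel does yield.
M_n = (A_s − A'_s) f_y (d − a/2) + A'_s f_y (d − d') = [1783740 × (545 − 85.88) + 286860 × (545 − 48)] × 10⁻⁶ = 818.95 + 142.57 = 961.52 kN·m.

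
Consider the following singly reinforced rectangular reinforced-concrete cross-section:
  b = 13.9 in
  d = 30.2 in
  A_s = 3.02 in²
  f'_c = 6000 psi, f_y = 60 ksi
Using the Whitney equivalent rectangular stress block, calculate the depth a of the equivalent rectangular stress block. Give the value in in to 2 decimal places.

a ≈ 2.56 in

T = A_s f_y = 3.02 × 60 = 181.2 kips.
a = T/(0.85 f'_c b) = 181.2/(0.85 × 6 × 13.9) = 2.56 in.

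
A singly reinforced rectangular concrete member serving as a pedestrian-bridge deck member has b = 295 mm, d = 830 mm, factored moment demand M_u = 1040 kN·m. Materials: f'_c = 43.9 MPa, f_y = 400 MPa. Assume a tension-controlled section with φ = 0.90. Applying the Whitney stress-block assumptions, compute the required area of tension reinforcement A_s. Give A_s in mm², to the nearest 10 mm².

M_n = M_u/φ = 1040/0.90 = 1155.56 kN·m.
With M_n = 0.85 f'_c a b (d − a/2), solve the quadratic for a:
a = d − √(d² − 2M_n/(0.85 f'_c b)) = 830 − √(830² − 2 × 1155.56×10⁶/(0.85 × 43.9 × 295)) = 137.94 mm.
A_s = 0.85 f'_c a b / f_y = 0.85 × 43.9 × 137.94 × 295 / 400 = 3796.1 mm².

A_s ≈ 3800 mm²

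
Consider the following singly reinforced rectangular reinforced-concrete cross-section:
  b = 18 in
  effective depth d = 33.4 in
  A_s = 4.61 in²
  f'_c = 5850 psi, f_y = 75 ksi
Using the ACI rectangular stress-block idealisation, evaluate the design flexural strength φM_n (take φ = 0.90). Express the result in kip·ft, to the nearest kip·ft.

T = A_s f_y = 4.61 × 75 = 345.75 kips.
a = T/(0.85 f'_c b) = 345.75/(0.85 × 5.85 × 18) = 3.863 in.
M_n = T(d − a/2) = 345.75 × (33.4 − 1.9315) = 10880.2 kip·in = 10880.2/12 = 906.68 kip·ft.
φM_n = 0.90 × 906.68 = 816.01 kip·ft.

φM_n ≈ 816 kip·ft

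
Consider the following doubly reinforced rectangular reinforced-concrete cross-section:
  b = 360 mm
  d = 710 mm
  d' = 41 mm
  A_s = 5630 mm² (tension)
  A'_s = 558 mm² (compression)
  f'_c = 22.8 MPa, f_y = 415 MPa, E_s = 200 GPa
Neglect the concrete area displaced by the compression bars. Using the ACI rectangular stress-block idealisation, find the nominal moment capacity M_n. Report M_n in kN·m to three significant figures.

M_n ≈ 1330 kN·m

Assume both tension and compression steel yield.
Net tension couple steel: A_s − A'_s = 5072 mm².
a = (A_s − A'_s) f_y / (0.85 f'_c b) = 2104880/(0.85 × 22.8 × 360) = 301.70 mm.
c = a/β₁ = 301.70/0.85 = 354.94 mm; ε'_s = 0.003(c − d')/c = 0.0027 ≥ f_y/E_s = 0.0021, so compression steel does yield.
M_n = (A_s − A'_s) f_y (d − a/2) + A'_s f_y (d − d') = [2104880 × (710 − 150.85) + 231570 × (710 − 41)] × 10⁻⁶ = 1176.94 + 154.92 = 1331.86 kN·m.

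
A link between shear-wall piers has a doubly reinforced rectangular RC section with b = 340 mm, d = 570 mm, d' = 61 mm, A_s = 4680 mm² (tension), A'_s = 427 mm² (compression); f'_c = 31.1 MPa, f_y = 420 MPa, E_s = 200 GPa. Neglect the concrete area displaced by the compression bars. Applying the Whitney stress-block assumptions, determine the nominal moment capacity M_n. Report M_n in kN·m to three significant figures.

Assume both tension and compression steel yield.
Net tension couple steel: A_s − A'_s = 4253 mm².
a = (A_s − A'_s) f_y / (0.85 f'_c b) = 1786260/(0.85 × 31.1 × 340) = 198.74 mm.
c = a/β₁ = 198.74/0.828 = 240.02 mm; ε'_s = 0.003(c − d')/c = 0.0022 ≥ f_y/E_s = 0.0021, so compression steel does yield.
M_n = (A_s − A'_s) f_y (d − a/2) + A'_s f_y (d − d') = [1786260 × (570 − 99.37) + 179340 × (570 − 61)] × 10⁻⁶ = 840.67 + 91.28 = 931.95 kN·m.

M_n ≈ 932 kN·m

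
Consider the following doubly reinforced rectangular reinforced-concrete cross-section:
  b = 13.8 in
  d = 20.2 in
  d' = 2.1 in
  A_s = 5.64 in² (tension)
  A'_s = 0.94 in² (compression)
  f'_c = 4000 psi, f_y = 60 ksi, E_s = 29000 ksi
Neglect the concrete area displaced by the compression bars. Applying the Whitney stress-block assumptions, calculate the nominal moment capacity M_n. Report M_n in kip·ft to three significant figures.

M_n ≈ 489 kip·ft

Assume both steels yield.
a = (A_s − A'_s) f_y/(0.85 f'_c b) = (5.64 − 0.94) × 60/(0.85 × 4 × 13.8) = 6.010 in.
c = a/β₁ = 6.010/0.85 = 7.071 in; ε'_s = 0.003(c − d')/c = 0.0021 ≥ ε_y = 0.0021, so the compression steel yields.
M_n = (A_s − A'_s) f_y (d − a/2) + A'_s f_y (d − d') = 282 × (20.2 − 3.005) + 56.4 × (20.2 − 2.1) = 4849.0 + 1020.8 = 5869.8 kip·in = 5869.8/12 = 489.15 kip·ft.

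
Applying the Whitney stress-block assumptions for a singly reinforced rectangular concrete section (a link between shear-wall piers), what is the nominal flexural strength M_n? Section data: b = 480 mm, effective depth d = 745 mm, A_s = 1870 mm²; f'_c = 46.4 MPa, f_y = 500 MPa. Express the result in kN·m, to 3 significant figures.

M_n ≈ 673 kN·m

T = A_s f_y = 1870 × 500 = 935000 N = 935 kN.
From C = T: a = T/(0.85 f'_c b) = 935000/(0.85 × 46.4 × 480) = 49.39 mm.
M_n = T(d − a/2) = 935 kN × (745 − 24.695) mm = 673.49 kN·m.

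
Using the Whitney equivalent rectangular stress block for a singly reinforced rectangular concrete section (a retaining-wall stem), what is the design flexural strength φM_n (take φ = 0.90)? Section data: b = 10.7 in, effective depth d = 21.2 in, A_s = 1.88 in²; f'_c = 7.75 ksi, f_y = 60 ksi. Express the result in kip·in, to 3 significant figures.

T = A_s f_y = 1.88 × 60 = 112.8 kips.
a = T/(0.85 f'_c b) = 112.8/(0.85 × 7.75 × 10.7) = 1.600 in.
M_n = T(d − a/2) = 112.8 × (21.2 − 0.8) = 2301.1 kip·in.
φM_n = 0.90 × 2301.1 = 2071.0 kip·in.

φM_n ≈ 2070 kip·in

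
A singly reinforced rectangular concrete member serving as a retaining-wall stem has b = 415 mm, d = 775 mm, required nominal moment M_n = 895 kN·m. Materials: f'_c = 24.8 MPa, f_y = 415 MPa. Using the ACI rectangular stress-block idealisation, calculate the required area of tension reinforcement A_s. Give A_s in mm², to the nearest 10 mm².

A_s ≈ 3070 mm²

With M_n = 0.85 f'_c a b (d − a/2), solve the quadratic for a:
a = d − √(d² − 2M_n/(0.85 f'_c b)) = 775 − √(775² − 2 × 895×10⁶/(0.85 × 24.8 × 415)) = 145.71 mm.
A_s = 0.85 f'_c a b / f_y = 0.85 × 24.8 × 145.71 × 415 / 415 = 3071.6 mm².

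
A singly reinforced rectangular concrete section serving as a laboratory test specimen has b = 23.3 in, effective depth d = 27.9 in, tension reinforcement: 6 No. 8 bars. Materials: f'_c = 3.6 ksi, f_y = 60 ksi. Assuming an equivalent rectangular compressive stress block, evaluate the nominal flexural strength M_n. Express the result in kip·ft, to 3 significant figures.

A_s = 6 × 0.79 = 4.74 in².
T = A_s f_y = 4.74 × 60 = 284.4 kips.
a = T/(0.85 f'_c b) = 284.4/(0.85 × 3.6 × 23.3) = 3.989 in.
M_n = T(d − a/2) = 284.4 × (27.9 − 1.9945) = 7367.5 kip·in = 7367.5/12 = 613.96 kip·ft.

M_n ≈ 614 kip·ft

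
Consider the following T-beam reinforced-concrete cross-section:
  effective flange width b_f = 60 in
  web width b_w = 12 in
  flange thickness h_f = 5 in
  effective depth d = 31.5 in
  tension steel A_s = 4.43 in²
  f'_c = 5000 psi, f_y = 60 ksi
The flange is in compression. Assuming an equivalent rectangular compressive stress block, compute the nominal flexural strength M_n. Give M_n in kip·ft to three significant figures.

M_n ≈ 686 kip·ft

Tension: T = A_s f_y = 4.43 × 60 = 265.8 kips.
Try a within the flange: a = T/(0.85 f'_c b_f) = 265.8/(0.85 × 5 × 60) = 1.042 in.
Since a = 1.042 ≤ h_f = 5 in, the stress block lies entirely in the flange; analyse as a rectangular beam of width b_f.
M_n = T(d − a/2) = 265.8 × (31.5 − 0.521) = 8234.2 kip·in.
M_n = 8234.2/12 = 686.18 kip·ft.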